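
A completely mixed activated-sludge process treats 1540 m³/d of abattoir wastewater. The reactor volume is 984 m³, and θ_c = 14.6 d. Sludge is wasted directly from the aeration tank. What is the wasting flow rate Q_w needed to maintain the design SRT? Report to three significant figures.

Q_w ≈ 67.4 m³/d

For wasting at MLVSS concentration, Q_w = V/θ_c = 984.0/14.6 = 67.40 m³/d.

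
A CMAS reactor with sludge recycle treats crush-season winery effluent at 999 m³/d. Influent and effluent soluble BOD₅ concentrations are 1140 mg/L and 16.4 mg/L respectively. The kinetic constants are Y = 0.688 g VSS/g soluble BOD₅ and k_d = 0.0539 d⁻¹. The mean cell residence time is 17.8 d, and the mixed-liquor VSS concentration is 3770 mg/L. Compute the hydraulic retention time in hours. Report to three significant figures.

Steady-state biomass mass balance: V·X·(1 + k_d·θ_c) = Y·Q·(S₀ − S)·θ_c, so V = 0.688 × 999 × (1140 − 16.4) × 17.8 / [3770 × (1 + 0.0539 × 17.8)] = 1.37×10^7 / 7387 = 1861 m³.
τ = V/Q = 1861/999 = 1.863 d, or 44.71 h.

τ ≈ 44.7 h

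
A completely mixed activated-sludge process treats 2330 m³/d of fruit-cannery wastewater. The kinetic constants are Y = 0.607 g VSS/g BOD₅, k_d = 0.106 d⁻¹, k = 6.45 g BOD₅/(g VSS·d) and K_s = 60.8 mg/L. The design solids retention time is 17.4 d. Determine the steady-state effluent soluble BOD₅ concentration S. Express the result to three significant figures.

Effluent substrate depends only on kinetics and SRT: S = K_s(1 + k_d θ_c) / [θ_c(Yk − k_d) − 1] = 60.8 × (1 + 0.106 × 17.4) / [17.4 × (0.607 × 6.45 − 0.106) − 1] = 172.9 / 65.28 = 2.649 mg/L.

S ≈ 2.65 mg/L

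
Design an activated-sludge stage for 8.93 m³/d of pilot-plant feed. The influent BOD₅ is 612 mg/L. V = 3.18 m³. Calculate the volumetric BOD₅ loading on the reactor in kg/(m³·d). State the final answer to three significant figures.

Volumetric loading L_v = Q·S₀ / V = 8.93 × 612 g/m³ / 3.180 m³ = 1719 g/(m³·d) = 1.719 kg BOD₅/(m³·d).

L_v ≈ 1.72 kg BOD₅/(m³·d)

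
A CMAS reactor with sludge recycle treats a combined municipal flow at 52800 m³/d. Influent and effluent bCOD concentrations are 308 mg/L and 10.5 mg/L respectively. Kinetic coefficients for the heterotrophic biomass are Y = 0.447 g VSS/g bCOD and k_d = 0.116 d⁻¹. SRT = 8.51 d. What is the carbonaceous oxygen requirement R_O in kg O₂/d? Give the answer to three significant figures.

Y_obs = Y / (1 + k_d θ_c) = 0.447 / (1 + 0.116 × 8.51) = 0.447 / 1.987 = 0.2249.
Substrate removed = Q·(S₀ − S) = 52800 m³/d × (308 − 10.5) g/m³ = 1.57×10^7 g/d = 15708 kg/d.
Net sludge production P_X = 0.2249 × 15708 = 3533 kg VSS/d.
R_O = Q·ΔS − 1.42 P_X = 15708 − 5017 = 10691 kg O₂/d.

R_O ≈ 10700 kg O₂/d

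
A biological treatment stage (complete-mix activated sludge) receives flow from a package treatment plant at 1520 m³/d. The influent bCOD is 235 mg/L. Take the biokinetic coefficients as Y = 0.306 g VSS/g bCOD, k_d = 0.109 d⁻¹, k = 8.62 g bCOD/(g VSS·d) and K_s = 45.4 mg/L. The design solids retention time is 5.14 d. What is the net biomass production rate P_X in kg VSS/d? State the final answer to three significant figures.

From the Monod/SRT balance for a CMAS, S = K_s·(1+k_d θ_c)/[θ_c·(Y k − k_d) − 1] = 45.4 × (1 + 0.109 × 5.14) / [5.14 × (0.306 × 8.62 − 0.109) − 1] = 70.84 / 12.00 = 5.904 mg/L.
Y_obs = Y / (1 + k_d θ_c) = 0.306 / (1 + 0.109 × 5.14) = 0.306 / 1.560 = 0.1961.
ΔS = 235 − 5.90 = 229.1 mg/L, so the substrate removal rate is 1520 × 229.1/1000 = 348.2 kg bCOD/d.
Net biomass production P_X = Y_obs × Q·(S₀ − S) = 0.1961 × 348.2 = 68.30 kg VSS/d.

P_X ≈ 68.3 kg VSS/d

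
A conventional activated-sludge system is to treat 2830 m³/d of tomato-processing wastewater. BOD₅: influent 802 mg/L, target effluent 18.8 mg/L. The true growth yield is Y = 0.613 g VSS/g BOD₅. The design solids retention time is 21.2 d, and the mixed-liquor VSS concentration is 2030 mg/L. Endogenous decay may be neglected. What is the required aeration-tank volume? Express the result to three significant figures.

V ≈ 14200 m³

V·X = Y·Q·ΔS·θ_c gives V = 0.613 × 2830 × (802 − 18.8) × 21.2 / 2030 = 14189 m³.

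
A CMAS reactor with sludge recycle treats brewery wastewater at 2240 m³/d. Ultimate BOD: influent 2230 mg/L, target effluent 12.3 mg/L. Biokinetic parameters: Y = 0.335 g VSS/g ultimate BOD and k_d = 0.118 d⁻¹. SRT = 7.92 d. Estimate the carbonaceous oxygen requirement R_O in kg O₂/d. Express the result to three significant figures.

R_O ≈ 3750 kg O₂/d

Observed yield with endogenous decay: Y_obs = Y / (1 + k_d·θ_c) = 0.335 / (1 + 0.118 × 7.92) = 0.335 / 1.935 = 0.1732 g VSS/g ultimate BOD.
Q·(S₀ − S) = 2240 × (2230 − 12.3) × 10⁻³ = 4968 kg/d removed.
Biomass synthesised: P_X = Y_obs × 4968 = 860.2 kg VSS/d.
R_O = Q·(S₀ − S) − 1.42·P_X = 4968 − 1.42 × 860.2 = 3746 kg O₂/d.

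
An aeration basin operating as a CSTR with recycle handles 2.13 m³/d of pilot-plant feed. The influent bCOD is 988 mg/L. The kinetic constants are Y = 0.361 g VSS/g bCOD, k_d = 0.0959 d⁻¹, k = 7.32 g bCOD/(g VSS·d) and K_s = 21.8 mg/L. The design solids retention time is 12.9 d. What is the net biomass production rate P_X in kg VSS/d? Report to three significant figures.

P_X ≈ 0.339 kg VSS/d

From the Monod/SRT balance for a CMAS, S = K_s·(1+k_d θ_c)/[θ_c·(Y k − k_d) − 1] = 21.8 × (1 + 0.0959 × 12.9) / [12.9 × (0.361 × 7.32 − 0.0959) − 1] = 48.77 / 31.85 = 1.531 mg/L.
The observed yield is Y_obs = Y/(1 + k_d·θ_c) = 0.361 / (1 + 0.0959 × 12.9) = 0.361 / 2.237 = 0.1614 g VSS per g bCOD removed.
Substrate removed = Q·(S₀ − S) = 2.13 m³/d × (988 − 1.53) g/m³ = 2.1×10^3 g/d = 2.101 kg/d.
P_X = Y_obs · Q(S₀ − S) = 0.1614 × 2.101 = 0.3391 kg VSS/d.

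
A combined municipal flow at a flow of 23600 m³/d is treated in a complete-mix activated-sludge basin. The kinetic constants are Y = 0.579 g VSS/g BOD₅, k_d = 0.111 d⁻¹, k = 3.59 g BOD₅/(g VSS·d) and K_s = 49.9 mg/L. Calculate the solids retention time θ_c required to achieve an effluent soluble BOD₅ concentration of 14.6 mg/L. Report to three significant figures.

θ_c ≈ 2.78 d

At the target effluent, Y k S/(K_s+S) = 0.579×3.59×14.6/64.50 = 0.4705 d⁻¹.
1/θ_c = 0.4705 − 0.111 = 0.3595 d⁻¹, so θ_c = 2.782 d.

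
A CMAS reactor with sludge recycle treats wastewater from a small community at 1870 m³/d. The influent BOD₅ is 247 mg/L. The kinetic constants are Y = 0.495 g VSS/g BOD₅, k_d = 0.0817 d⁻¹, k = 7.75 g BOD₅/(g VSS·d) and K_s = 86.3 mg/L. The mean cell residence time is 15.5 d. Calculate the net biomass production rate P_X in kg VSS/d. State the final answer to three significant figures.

For a completely mixed reactor with recycle the Lawrence–McCarty relation gives S = K_s·(1 + k_d·θ_c) / [θ_c·(Y·k − k_d) − 1] = 86.3 × (1 + 0.0817 × 15.5) / [15.5 × (0.495 × 7.75 − 0.0817) − 1] = 195.6 / 57.20 = 3.420 mg/L.
Observed yield with endogenous decay: Y_obs = Y / (1 + k_d·θ_c) = 0.495 / (1 + 0.0817 × 15.5) = 0.495 / 2.266 = 0.2184 g VSS/g BOD₅.
Mass of BOD₅ removed per day: Q(S₀ − S) = 1870 × 243.6 g/m³ = 455.5 kg/d.
Biomass produced: P_X = Y_obs·Q·ΔS = 0.2184 × 455.5 ≈ 99.49 kg VSS/d.

P_X ≈ 99.5 kg VSS/d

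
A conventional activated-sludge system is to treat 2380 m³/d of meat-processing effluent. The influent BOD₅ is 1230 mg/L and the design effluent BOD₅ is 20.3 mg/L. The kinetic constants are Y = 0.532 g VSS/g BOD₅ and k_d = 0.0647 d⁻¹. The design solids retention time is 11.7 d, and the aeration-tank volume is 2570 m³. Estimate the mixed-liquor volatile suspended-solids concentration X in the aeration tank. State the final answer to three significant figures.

X ≈ 3970 mg/L

X = Y·Q·ΔS·θ_c / [V·(1 + k_d θ_c)] = 0.532 × 2380 × (1230 − 20.3) × 11.7 / [2570 × (1 + 0.0647 × 11.7)] = 3969 mg/L.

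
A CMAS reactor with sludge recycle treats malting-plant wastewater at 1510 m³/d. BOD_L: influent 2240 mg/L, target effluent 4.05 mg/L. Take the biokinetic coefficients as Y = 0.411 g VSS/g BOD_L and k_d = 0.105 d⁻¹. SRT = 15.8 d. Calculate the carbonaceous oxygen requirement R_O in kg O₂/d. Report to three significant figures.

R_O ≈ 2640 kg O₂/d

Y_obs = Y / (1 + k_d θ_c) = 0.411 / (1 + 0.105 × 15.8) = 0.411 / 2.659 = 0.1546.
Mass of BOD_L removed per day: Q(S₀ − S) = 1510 × 2236 g/m³ = 3376 kg/d.
P_X = Y_obs·Q·(S₀ − S) = 0.1546 × 3376 = 521.9 kg VSS/d.
Carbonaceous O₂ demand = substrate oxidised − cell-mass equivalent = 3376 − 1.42 × 521.9 = 2635 kg O₂/d.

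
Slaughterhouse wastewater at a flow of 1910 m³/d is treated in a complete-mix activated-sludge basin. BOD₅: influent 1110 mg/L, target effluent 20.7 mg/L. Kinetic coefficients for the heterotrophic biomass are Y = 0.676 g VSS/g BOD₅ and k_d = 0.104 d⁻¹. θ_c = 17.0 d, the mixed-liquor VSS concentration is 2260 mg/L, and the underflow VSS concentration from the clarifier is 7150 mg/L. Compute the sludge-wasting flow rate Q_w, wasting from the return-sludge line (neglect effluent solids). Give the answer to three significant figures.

Q_w ≈ 71.1 m³/d

Steady-state biomass mass balance: V·X·(1 + k_d·θ_c) = Y·Q·(S₀ − S)·θ_c, so V = 0.676 × 1910 × (1110 − 20.7) × 17.0 / [2260 × (1 + 0.104 × 17.0)] = 2.39×10^7 / 6256 = 3822 m³.
θ_c = V·X/(Q_w·X_r) when wasting from the recycle, so Q_w = V·X/(θ_c·X_r) = 3822 × 2260 / (17.0 × 7150) = 71.06 m³/d.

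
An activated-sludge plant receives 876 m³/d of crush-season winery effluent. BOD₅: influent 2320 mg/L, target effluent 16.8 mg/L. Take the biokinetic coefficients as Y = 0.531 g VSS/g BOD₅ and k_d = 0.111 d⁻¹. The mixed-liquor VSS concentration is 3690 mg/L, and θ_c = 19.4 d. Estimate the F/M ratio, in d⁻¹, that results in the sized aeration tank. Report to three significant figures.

From the SRT design equation V = Y Q (S₀−S) θ_c / [X (1 + k_d θ_c)] = 0.531 × 876 × (2320 − 16.8) × 19.4 / [3690 × (1 + 0.111 × 19.4)] = 2.08×10^7 / 11636 = 1786 m³.
F/M = Q·S₀ / (V·X) = 876 × 2320 / (1786 × 3690) = 0.3083 g BOD₅·(g VSS·d)⁻¹.

F/M ≈ 0.308 d⁻¹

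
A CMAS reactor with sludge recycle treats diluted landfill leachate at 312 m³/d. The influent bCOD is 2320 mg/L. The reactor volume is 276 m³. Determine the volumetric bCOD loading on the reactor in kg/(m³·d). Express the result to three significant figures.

L_v ≈ 2.62 kg bCOD/(m³·d)

L_v = Q S₀ / V = 312 × 2320 × 10⁻³ / 276.0 = 2.623 kg/(m³·d).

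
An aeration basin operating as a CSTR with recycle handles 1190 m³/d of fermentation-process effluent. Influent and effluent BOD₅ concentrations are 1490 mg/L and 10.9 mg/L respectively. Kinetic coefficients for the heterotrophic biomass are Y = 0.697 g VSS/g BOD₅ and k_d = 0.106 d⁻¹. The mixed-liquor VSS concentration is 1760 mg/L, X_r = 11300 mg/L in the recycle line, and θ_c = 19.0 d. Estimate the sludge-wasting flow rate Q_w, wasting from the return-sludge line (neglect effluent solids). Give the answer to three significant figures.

Rearranging the biomass balance for a CMAS with decay, V = Y·Q·ΔS·θ_c / [X·(1+k_d θ_c)] = 0.697 × 1190 × (1490 − 10.9) × 19.0 / [1760 × (1 + 0.106 × 19.0)] = 2.33×10^7 / 5305 = 4394 m³.
θ_c = V·X/(Q_w·X_r) when wasting from the recycle, so Q_w = V·X/(θ_c·X_r) = 4394 × 1760 / (19.0 × 11300) = 36.02 m³/d.

Q_w ≈ 36.0 m³/d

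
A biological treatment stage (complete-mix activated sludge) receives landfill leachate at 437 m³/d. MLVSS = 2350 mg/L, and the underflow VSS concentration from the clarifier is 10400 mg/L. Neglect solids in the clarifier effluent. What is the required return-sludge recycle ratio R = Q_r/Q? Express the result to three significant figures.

R = Q_r/Q = X/(X_r − X) = 2350 / (10400 − 2350) = 0.2919.

R ≈ 0.292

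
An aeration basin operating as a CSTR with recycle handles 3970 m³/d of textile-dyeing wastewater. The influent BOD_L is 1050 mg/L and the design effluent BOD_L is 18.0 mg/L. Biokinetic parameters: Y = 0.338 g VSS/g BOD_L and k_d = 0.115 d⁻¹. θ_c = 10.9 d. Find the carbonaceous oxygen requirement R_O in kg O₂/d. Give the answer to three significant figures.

R_O ≈ 3220 kg O₂/d

Y_obs = Y / (1 + k_d θ_c) = 0.338 / (1 + 0.115 × 10.9) = 0.338 / 2.253 = 0.1500.
ΔS = 1050 − 18.0 = 1032 mg/L, so the substrate removal rate is 3970 × 1032/1000 = 4097 kg BOD_L/d.
P_X = Y_obs·Q·(S₀ − S) = 0.1500 × 4097 = 614.5 kg VSS/d.
R_O = Q·(S₀ − S) − 1.42·P_X = 4097 − 1.42 × 614.5 = 3224 kg O₂/d.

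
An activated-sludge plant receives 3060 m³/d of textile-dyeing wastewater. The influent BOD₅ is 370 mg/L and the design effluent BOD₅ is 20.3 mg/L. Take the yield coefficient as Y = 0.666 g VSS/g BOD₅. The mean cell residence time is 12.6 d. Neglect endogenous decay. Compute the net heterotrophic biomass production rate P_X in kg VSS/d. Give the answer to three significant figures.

With endogenous decay neglected, the observed yield equals the true yield: Y_obs = Y = 0.666 g VSS/g BOD₅.
ΔS = 370 − 20.3 = 349.7 mg/L, so the substrate removal rate is 3060 × 349.7/1000 = 1070 kg BOD₅/d.
Biomass produced: P_X = Y_obs·Q·ΔS = 0.6660 × 1070 ≈ 712.7 kg VSS/d.

P_X ≈ 713 kg VSS/d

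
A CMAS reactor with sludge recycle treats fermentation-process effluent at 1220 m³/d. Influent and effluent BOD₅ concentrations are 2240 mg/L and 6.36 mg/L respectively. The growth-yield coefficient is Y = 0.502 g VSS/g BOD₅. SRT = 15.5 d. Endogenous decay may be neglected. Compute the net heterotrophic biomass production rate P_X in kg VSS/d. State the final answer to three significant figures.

P_X ≈ 1370 kg VSS/d

Since k_d ≈ 0, Y_obs = Y = 0.502 g VSS/g BOD₅.
Mass of BOD₅ removed per day: Q(S₀ − S) = 1220 × 2234 g/m³ = 2725 kg/d.
P_X = Y_obs · Q(S₀ − S) = 0.5020 × 2725 = 1368 kg VSS/d.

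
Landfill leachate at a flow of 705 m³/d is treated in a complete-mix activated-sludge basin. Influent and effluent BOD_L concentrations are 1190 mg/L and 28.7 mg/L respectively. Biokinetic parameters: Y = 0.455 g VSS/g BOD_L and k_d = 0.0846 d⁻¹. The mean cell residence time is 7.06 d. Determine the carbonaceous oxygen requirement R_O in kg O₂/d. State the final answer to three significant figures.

The observed yield is Y_obs = Y/(1 + k_d·θ_c) = 0.455 / (1 + 0.0846 × 7.06) = 0.455 / 1.597 = 0.2849 g VSS per g BOD_L removed.
Mass of BOD_L removed per day: Q(S₀ − S) = 705 × 1161 g/m³ = 818.7 kg/d.
P_X = Y_obs·Q·(S₀ − S) = 0.2849 × 818.7 = 233.2 kg VSS/d.
R_O = Q·ΔS − 1.42 P_X = 818.7 − 331.2 = 487.5 kg O₂/d.

R_O ≈ 488 kg O₂/d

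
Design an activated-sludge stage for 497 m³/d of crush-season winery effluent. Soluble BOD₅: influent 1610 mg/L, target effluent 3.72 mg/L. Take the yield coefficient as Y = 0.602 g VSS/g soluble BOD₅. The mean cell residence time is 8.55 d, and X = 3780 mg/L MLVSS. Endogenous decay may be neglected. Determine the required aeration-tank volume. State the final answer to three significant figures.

V ≈ 1090 m³

V·X = Y·Q·ΔS·θ_c gives V = 0.602 × 497 × (1610 − 3.72) × 8.55 / 3780 = 1087 m³.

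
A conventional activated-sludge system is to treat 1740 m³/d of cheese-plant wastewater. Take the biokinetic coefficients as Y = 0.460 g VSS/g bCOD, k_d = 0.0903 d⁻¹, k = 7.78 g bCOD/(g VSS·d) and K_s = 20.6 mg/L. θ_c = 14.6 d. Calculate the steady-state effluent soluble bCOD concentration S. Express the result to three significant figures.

S ≈ 0.956 mg/L

For a completely mixed reactor with recycle the Lawrence–McCarty relation gives S = K_s·(1 + k_d·θ_c) / [θ_c·(Y·k − k_d) − 1] = 20.6 × (1 + 0.0903 × 14.6) / [14.6 × (0.460 × 7.78 − 0.0903) − 1] = 47.76 / 49.93 = 0.9565 mg/L.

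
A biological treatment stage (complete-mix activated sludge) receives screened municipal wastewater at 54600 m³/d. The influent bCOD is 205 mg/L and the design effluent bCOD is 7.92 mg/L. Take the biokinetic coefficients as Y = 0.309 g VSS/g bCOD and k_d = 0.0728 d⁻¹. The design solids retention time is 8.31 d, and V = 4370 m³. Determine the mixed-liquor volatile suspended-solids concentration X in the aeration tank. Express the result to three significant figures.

X = Y·Q·ΔS·θ_c / [V·(1 + k_d θ_c)] = 0.309 × 54600 × (205 − 7.92) × 8.31 / [4370 × (1 + 0.0728 × 8.31)] = 3940 mg/L.

X ≈ 3940 mg/L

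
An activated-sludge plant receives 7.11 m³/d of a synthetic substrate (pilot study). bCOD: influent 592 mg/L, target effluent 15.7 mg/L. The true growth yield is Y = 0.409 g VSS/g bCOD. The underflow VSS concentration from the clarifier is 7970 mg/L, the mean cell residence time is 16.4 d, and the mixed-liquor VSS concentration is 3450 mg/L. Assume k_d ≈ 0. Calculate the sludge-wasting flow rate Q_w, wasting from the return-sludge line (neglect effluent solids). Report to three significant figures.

Q_w ≈ 0.210 m³/d

V·X = Y·Q·ΔS·θ_c gives V = 0.409 × 7.11 × (592 − 15.7) × 16.4 / 3450 = 7.966 m³.
Wasting from the return line (neglecting effluent solids): Q_w = V·X / (θ_c·X_r) = 7.966 × 3450 / (16.4 × 7970) = 0.2103 m³/d.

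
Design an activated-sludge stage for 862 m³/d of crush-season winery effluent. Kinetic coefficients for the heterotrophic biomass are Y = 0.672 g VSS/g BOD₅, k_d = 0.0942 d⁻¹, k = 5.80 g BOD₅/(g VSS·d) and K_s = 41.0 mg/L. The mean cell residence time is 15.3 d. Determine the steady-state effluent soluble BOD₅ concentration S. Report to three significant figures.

For a completely mixed reactor with recycle the Lawrence–McCarty relation gives S = K_s·(1 + k_d·θ_c) / [θ_c·(Y·k − k_d) − 1] = 41.0 × (1 + 0.0942 × 15.3) / [15.3 × (0.672 × 5.80 − 0.0942) − 1] = 100.1 / 57.19 = 1.750 mg/L.

S ≈ 1.75 mg/L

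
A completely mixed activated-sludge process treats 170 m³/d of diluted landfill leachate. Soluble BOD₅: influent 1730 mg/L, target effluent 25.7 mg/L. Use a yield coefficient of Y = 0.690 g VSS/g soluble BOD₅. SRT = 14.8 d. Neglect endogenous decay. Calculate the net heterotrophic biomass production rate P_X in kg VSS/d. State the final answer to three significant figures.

P_X ≈ 200 kg VSS/d

With endogenous decay neglected, the observed yield equals the true yield: Y_obs = Y = 0.690 g VSS/g soluble BOD₅.
Q·(S₀ − S) = 170 × (1730 − 25.7) × 10⁻³ = 289.7 kg/d removed.
P_X = Y_obs · Q(S₀ − S) = 0.6900 × 289.7 = 199.9 kg VSS/d.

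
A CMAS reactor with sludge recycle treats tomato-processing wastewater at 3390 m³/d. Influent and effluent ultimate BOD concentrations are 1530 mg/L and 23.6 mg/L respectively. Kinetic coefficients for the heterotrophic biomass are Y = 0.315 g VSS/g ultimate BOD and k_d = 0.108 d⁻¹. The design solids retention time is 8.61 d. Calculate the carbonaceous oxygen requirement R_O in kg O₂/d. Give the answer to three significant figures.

Observed yield with endogenous decay: Y_obs = Y / (1 + k_d·θ_c) = 0.315 / (1 + 0.108 × 8.61) = 0.315 / 1.930 = 0.1632 g VSS/g ultimate BOD.
Q·(S₀ − S) = 3390 × (1530 − 23.6) × 10⁻³ = 5107 kg/d removed.
Net sludge production P_X = 0.1632 × 5107 = 833.5 kg VSS/d.
Carbonaceous O₂ demand = substrate oxidised − cell-mass equivalent = 5107 − 1.42 × 833.5 = 3923 kg O₂/d.

R_O ≈ 3920 kg O₂/d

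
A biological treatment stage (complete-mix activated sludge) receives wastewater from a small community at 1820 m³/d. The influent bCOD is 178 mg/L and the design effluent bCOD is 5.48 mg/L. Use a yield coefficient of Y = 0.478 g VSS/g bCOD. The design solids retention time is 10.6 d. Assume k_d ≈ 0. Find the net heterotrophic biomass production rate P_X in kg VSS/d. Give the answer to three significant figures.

With endogenous decay neglected, the observed yield equals the true yield: Y_obs = Y = 0.478 g VSS/g bCOD.
Mass of bCOD removed per day: Q(S₀ − S) = 1820 × 172.5 g/m³ = 314.0 kg/d.
P_X = Y_obs · Q(S₀ − S) = 0.4780 × 314.0 = 150.1 kg VSS/d.

P_X ≈ 150 kg VSS/d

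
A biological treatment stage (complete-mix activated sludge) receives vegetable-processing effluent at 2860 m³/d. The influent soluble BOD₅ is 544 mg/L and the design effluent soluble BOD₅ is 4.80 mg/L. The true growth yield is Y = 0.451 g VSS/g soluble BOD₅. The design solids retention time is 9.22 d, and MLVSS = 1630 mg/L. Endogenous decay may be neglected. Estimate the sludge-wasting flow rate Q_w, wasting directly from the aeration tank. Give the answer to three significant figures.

Biomass mass balance (decay neglected): V·X = Y·Q·(S₀ − S)·θ_c, so V = 0.451 × 2860 × (544 − 4.80) × 9.22 / 1630 = 3934 m³.
Wasting from the aeration tank: Q_w = V / θ_c = 3934 / 9.22 = 426.7 m³/d.

Q_w ≈ 427 m³/d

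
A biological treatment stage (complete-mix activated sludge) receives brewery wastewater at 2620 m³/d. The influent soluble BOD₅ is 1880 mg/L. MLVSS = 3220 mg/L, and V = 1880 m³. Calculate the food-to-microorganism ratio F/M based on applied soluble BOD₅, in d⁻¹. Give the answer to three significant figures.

F/M ≈ 0.814 d⁻¹

F/M = Q·S₀ / (V·X) = 2620 × 1880 / (1880 × 3220) = 0.8137 g soluble BOD₅·(g VSS·d)⁻¹.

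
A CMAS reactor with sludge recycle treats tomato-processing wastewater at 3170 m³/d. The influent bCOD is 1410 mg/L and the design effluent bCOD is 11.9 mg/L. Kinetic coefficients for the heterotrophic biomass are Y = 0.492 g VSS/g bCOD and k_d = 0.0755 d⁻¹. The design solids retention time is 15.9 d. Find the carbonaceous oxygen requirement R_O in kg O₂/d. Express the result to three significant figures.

R_O ≈ 3020 kg O₂/d

Correct the yield for decay: Y_obs = Y/(1 + k_d θ_c) = 0.492 / (1 + 0.0755 × 15.9) = 0.492 / 2.200 = 0.2236.
Mass of bCOD removed per day: Q(S₀ − S) = 3170 × 1398 g/m³ = 4432 kg/d.
P_X = Y_obs·Q·(S₀ − S) = 0.2236 × 4432 = 990.9 kg VSS/d.
R_O = Q·ΔS − 1.42 P_X = 4432 − 1407 = 3025 kg O₂/d.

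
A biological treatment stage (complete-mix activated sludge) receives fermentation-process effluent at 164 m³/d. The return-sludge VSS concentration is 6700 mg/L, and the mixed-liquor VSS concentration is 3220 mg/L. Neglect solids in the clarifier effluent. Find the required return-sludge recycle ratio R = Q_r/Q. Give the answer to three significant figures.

R ≈ 0.925

R = Q_r/Q = X/(X_r − X) = 3220 / (6700 − 3220) = 0.9253.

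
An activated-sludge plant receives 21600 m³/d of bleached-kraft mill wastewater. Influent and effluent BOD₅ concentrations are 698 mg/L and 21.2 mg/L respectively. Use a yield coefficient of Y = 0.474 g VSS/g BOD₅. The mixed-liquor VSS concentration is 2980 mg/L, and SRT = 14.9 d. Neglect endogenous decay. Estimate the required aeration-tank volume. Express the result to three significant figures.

With k_d = 0 the design equation reduces to V = Y Q (S₀−S) θ_c / X = 0.474 × 21600 × (698 − 21.2) × 14.9 / 2980 = 34647 m³.

V ≈ 34600 m³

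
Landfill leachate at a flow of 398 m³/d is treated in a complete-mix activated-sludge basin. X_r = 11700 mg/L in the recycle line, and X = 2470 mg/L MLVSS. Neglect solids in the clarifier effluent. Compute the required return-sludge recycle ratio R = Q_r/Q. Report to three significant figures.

R = Q_r/Q = X/(X_r − X) = 2470 / (11700 − 2470) = 0.2676.

R ≈ 0.268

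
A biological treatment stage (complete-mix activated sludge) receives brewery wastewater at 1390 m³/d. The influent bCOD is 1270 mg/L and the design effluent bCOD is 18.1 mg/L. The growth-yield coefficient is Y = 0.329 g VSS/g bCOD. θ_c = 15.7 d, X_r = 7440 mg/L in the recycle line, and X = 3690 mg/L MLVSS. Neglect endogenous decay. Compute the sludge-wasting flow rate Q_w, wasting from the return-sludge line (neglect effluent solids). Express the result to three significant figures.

Q_w ≈ 76.9 m³/d

With k_d = 0 the design equation reduces to V = Y Q (S₀−S) θ_c / X = 0.329 × 1390 × (1270 − 18.1) × 15.7 / 3690 = 2436 m³.
θ_c = V·X/(Q_w·X_r) when wasting from the recycle, so Q_w = V·X/(θ_c·X_r) = 2436 × 3690 / (15.7 × 7440) = 76.95 m³/d.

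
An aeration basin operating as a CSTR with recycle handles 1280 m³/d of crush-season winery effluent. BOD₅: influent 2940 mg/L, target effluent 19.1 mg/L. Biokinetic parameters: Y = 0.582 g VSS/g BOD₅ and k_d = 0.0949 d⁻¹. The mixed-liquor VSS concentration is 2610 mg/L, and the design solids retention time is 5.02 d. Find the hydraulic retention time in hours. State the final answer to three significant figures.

τ ≈ 53.2 h

From the SRT design equation V = Y Q (S₀−S) θ_c / [X (1 + k_d θ_c)] = 0.582 × 1280 × (2940 − 19.1) × 5.02 / [2610 × (1 + 0.0949 × 5.02)] = 1.09×10^7 / 3853 = 2835 m³.
τ = V/Q = 2835/1280 = 2.215 d, or 53.15 h.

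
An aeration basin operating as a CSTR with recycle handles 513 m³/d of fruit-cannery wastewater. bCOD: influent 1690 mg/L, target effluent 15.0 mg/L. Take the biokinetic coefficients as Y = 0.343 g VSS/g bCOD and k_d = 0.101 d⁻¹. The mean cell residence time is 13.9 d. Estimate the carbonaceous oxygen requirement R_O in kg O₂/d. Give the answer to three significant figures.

The observed yield is Y_obs = Y/(1 + k_d·θ_c) = 0.343 / (1 + 0.101 × 13.9) = 0.343 / 2.404 = 0.1427 g VSS per g bCOD removed.
Q·(S₀ − S) = 513 × (1690 − 15.0) × 10⁻³ = 859.3 kg/d removed.
Biomass synthesised: P_X = Y_obs × 859.3 = 122.6 kg VSS/d.
R_O = Q·ΔS − 1.42 P_X = 859.3 − 174.1 = 685.2 kg O₂/d.

R_O ≈ 685 kg O₂/d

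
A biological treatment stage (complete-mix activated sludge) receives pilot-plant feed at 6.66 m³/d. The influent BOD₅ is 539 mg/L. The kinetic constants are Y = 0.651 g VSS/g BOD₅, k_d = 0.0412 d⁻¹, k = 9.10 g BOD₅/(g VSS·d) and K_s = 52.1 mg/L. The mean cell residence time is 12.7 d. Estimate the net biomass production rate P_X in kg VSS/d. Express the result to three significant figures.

P_X ≈ 1.53 kg VSS/d

For a completely mixed reactor with recycle the Lawrence–McCarty relation gives S = K_s·(1 + k_d·θ_c) / [θ_c·(Y·k − k_d) − 1] = 52.1 × (1 + 0.0412 × 12.7) / [12.7 × (0.651 × 9.10 − 0.0412) − 1] = 79.36 / 73.71 = 1.077 mg/L.
Correct the yield for decay: Y_obs = Y/(1 + k_d θ_c) = 0.651 / (1 + 0.0412 × 12.7) = 0.651 / 1.523 = 0.4274.
Mass of BOD₅ removed per day: Q(S₀ − S) = 6.66 × 537.9 g/m³ = 3.583 kg/d.
So the net sludge growth is P_X = 0.4274 × 3.583 = 1.531 kg VSS/d.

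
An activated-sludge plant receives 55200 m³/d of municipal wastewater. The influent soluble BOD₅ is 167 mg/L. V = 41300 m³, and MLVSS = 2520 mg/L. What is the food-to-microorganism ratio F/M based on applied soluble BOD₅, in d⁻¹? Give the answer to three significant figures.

F/M ≈ 0.0886 d⁻¹

F/M = applied load / biomass = Q·S₀/(V·X) = 55200 × 167 / (41300 × 2520) = 0.08857 d⁻¹.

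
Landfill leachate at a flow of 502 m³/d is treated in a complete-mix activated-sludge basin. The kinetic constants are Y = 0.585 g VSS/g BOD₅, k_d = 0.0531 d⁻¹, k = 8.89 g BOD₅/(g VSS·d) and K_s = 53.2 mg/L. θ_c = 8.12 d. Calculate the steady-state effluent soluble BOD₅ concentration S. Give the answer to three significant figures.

For a completely mixed reactor with recycle the Lawrence–McCarty relation gives S = K_s·(1 + k_d·θ_c) / [θ_c·(Y·k − k_d) − 1] = 53.2 × (1 + 0.0531 × 8.12) / [8.12 × (0.585 × 8.89 − 0.0531) − 1] = 76.14 / 40.80 = 1.866 mg/L.

S ≈ 1.87 mg/L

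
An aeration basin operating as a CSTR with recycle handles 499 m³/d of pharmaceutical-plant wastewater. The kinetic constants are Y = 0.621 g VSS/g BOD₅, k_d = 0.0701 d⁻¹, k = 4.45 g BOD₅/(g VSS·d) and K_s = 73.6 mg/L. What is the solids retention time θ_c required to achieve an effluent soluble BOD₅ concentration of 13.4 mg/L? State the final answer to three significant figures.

At the target effluent, Y k S/(K_s+S) = 0.621×4.45×13.4/87.00 = 0.4256 d⁻¹.
θ_c = 1/(μ − k_d) = 1/(0.4256 − 0.0701) = 1/0.3555 = 2.813 d.

θ_c ≈ 2.81 d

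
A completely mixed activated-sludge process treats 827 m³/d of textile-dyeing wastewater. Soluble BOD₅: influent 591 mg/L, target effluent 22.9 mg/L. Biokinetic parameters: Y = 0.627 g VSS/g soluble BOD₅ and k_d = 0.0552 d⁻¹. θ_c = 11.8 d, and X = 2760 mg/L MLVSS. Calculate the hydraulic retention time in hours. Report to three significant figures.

Steady-state biomass mass balance: V·X·(1 + k_d·θ_c) = Y·Q·(S₀ − S)·θ_c, so V = 0.627 × 827 × (591 − 22.9) × 11.8 / [2760 × (1 + 0.0552 × 11.8)] = 3.48×10^6 / 4558 = 762.7 m³.
HRT = V/Q = 762.7 m³ / 827 m³·d⁻¹ = 0.9222 d × 24 = 22.13 h.

τ ≈ 22.1 h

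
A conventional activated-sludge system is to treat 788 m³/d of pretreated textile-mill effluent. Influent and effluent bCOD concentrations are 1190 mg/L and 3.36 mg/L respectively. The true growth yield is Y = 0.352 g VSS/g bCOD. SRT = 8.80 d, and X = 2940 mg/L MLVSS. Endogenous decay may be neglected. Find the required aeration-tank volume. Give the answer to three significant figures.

V ≈ 985 m³

V·X = Y·Q·ΔS·θ_c gives V = 0.352 × 788 × (1190 − 3.36) × 8.80 / 2940 = 985.2 m³.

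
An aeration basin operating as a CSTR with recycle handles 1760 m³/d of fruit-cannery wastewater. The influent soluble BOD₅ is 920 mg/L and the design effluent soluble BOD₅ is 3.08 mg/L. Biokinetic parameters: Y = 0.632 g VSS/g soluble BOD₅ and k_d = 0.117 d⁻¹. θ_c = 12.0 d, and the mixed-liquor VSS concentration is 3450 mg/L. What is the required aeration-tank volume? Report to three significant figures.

Steady-state biomass mass balance: V·X·(1 + k_d·θ_c) = Y·Q·(S₀ − S)·θ_c, so V = 0.632 × 1760 × (920 − 3.08) × 12.0 / [3450 × (1 + 0.117 × 12.0)] = 1.22×10^7 / 8294 = 1476 m³.

V ≈ 1480 m³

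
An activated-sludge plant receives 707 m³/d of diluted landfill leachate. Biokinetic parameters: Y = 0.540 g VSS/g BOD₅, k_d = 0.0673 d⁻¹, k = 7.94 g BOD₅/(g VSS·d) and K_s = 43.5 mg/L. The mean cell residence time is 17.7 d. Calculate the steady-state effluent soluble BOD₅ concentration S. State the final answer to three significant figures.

S ≈ 1.29 mg/L

From the Monod/SRT balance for a CMAS, S = K_s·(1+k_d θ_c)/[θ_c·(Y k − k_d) − 1] = 43.5 × (1 + 0.0673 × 17.7) / [17.7 × (0.540 × 7.94 − 0.0673) − 1] = 95.32 / 73.70 = 1.293 mg/L.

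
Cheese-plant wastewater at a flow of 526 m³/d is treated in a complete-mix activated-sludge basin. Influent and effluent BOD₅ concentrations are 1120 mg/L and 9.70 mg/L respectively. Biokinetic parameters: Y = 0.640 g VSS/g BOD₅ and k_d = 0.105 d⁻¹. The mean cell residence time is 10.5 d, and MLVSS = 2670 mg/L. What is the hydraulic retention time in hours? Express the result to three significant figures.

Steady-state biomass mass balance: V·X·(1 + k_d·θ_c) = Y·Q·(S₀ − S)·θ_c, so V = 0.640 × 526 × (1120 − 9.70) × 10.5 / [2670 × (1 + 0.105 × 10.5)] = 3.92×10^6 / 5614 = 699.1 m³.
HRT = V/Q = 699.1 m³ / 526 m³·d⁻¹ = 1.329 d × 24 = 31.90 h.

τ ≈ 31.9 h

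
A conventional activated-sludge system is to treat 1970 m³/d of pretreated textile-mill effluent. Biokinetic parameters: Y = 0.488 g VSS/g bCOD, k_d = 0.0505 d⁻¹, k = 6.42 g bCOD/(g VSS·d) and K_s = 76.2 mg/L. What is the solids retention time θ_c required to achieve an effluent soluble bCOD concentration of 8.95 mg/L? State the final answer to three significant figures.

From 1/θ_c = Y·k·S/(K_s + S) − k_d: Y·k·S/(K_s+S) = 0.488 × 6.42 × 8.95 / (76.2 + 8.95) = 0.3293 d⁻¹.
θ_c = 1/(μ − k_d) = 1/(0.3293 − 0.0505) = 1/0.2788 = 3.587 d.

θ_c ≈ 3.59 d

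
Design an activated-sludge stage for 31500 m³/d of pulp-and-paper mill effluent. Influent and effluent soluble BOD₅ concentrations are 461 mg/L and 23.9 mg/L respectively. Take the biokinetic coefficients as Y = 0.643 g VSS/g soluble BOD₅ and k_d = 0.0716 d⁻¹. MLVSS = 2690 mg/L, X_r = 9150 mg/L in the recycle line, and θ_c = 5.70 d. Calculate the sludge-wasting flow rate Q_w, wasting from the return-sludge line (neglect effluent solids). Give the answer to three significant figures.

From the SRT design equation V = Y Q (S₀−S) θ_c / [X (1 + k_d θ_c)] = 0.643 × 31500 × (461 − 23.9) × 5.70 / [2690 × (1 + 0.0716 × 5.70)] = 5.05×10^7 / 3788 = 13322 m³.
Q_w = (V·X)/(θ_c X_r) = 13322 × 2690 / (5.70 × 9150) = 687.1 m³/d.

Q_w ≈ 687 m³/d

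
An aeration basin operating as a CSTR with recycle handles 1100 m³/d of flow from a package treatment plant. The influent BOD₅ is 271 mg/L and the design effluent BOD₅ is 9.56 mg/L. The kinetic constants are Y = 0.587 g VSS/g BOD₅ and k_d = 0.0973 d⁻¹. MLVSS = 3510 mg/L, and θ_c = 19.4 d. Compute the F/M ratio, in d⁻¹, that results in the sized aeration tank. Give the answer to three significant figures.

F/M ≈ 0.263 d⁻¹

Steady-state biomass mass balance: V·X·(1 + k_d·θ_c) = Y·Q·(S₀ − S)·θ_c, so V = 0.587 × 1100 × (271 − 9.56) × 19.4 / [3510 × (1 + 0.0973 × 19.4)] = 3.27×10^6 / 10136 = 323.1 m³.
F/M = applied load / biomass = Q·S₀/(V·X) = 1100 × 271 / (323.1 × 3510) = 0.2628 d⁻¹.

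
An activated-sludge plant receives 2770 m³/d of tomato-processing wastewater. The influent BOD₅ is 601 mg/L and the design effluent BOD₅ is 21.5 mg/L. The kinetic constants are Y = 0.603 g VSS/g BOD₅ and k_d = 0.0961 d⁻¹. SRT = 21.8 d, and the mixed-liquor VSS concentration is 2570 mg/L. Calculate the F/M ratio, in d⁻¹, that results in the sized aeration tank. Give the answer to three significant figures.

F/M ≈ 0.244 d⁻¹

From the SRT design equation V = Y Q (S₀−S) θ_c / [X (1 + k_d θ_c)] = 0.603 × 2770 × (601 − 21.5) × 21.8 / [2570 × (1 + 0.0961 × 21.8)] = 2.11×10^7 / 7954 = 2653 m³.
Food-to-microorganism ratio F/M = Q S₀ / (V X) = 2770 × 601 / (2653 × 2570) = 0.2442 d⁻¹.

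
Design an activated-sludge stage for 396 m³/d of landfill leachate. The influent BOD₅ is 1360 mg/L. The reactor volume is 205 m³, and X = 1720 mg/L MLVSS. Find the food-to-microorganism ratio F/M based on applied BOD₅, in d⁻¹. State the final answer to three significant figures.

F/M = Q·S₀ / (V·X) = 396 × 1360 / (205.0 × 1720) = 1.527 g BOD₅·(g VSS·d)⁻¹.

F/M ≈ 1.53 d⁻¹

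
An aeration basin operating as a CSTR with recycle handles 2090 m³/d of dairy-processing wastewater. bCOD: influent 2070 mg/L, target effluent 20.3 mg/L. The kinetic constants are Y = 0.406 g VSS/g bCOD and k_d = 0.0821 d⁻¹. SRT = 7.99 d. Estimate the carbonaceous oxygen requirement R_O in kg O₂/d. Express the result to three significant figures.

R_O ≈ 2790 kg O₂/d

Y_obs = Y / (1 + k_d θ_c) = 0.406 / (1 + 0.0821 × 7.99) = 0.406 / 1.656 = 0.2452.
Substrate removed = Q·(S₀ − S) = 2090 m³/d × (2070 − 20.3) g/m³ = 4.28×10^6 g/d = 4284 kg/d.
Net sludge production P_X = 0.2452 × 4284 = 1050 kg VSS/d.
Carbonaceous O₂ demand = substrate oxidised − cell-mass equivalent = 4284 − 1.42 × 1050 = 2792 kg O₂/d.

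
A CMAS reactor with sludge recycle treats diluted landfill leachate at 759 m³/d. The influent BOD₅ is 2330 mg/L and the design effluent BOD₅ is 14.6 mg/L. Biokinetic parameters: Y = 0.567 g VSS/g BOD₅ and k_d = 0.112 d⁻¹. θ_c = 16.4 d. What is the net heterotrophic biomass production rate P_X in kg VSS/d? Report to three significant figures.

Y_obs = Y / (1 + k_d θ_c) = 0.567 / (1 + 0.112 × 16.4) = 0.567 / 2.837 = 0.1999.
Mass of BOD₅ removed per day: Q(S₀ − S) = 759 × 2315 g/m³ = 1757 kg/d.
So the net sludge growth is P_X = 0.1999 × 1757 = 351.3 kg VSS/d.

P_X ≈ 351 kg VSS/d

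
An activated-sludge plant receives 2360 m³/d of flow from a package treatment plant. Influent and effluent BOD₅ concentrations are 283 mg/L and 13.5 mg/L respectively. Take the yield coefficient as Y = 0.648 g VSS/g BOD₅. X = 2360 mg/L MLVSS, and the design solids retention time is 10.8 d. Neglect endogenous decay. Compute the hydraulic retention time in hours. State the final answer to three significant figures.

τ ≈ 19.2 h

V·X = Y·Q·ΔS·θ_c gives V = 0.648 × 2360 × (283 − 13.5) × 10.8 / 2360 = 1886 m³.
τ = V/Q = 1886/2360 = 0.7992 d, or 19.18 h.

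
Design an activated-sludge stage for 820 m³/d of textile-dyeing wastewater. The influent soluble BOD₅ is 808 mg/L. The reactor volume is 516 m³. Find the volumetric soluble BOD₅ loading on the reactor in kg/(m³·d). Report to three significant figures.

L_v ≈ 1.28 kg soluble BOD₅/(m³·d)

L_v = Q S₀ / V = 820 × 808 × 10⁻³ / 516.0 = 1.284 kg/(m³·d).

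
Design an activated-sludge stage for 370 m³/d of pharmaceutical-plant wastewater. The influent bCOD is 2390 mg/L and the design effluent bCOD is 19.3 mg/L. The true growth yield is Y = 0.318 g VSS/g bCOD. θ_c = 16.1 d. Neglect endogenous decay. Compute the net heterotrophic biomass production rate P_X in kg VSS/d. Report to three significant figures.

P_X ≈ 279 kg VSS/d

Since k_d ≈ 0, Y_obs = Y = 0.318 g VSS/g bCOD.
Mass of bCOD removed per day: Q(S₀ − S) = 370 × 2371 g/m³ = 877.2 kg/d.
P_X = Y_obs · Q(S₀ − S) = 0.3180 × 877.2 = 278.9 kg VSS/d.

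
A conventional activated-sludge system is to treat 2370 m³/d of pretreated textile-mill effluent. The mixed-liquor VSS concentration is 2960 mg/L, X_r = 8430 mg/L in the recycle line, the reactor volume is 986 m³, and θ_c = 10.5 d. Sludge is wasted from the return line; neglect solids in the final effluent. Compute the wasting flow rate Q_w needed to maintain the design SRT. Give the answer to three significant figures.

θ_c = V·X/(Q_w·X_r) when wasting from the recycle, so Q_w = V·X/(θ_c·X_r) = 986.0 × 2960 / (10.5 × 8430) = 32.97 m³/d.

Q_w ≈ 33.0 m³/d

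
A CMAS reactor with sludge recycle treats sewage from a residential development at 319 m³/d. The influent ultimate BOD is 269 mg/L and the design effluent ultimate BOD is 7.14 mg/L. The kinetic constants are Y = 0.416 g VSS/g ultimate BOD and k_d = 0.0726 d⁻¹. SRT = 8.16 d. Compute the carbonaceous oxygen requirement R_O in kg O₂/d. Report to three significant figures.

Observed yield with endogenous decay: Y_obs = Y / (1 + k_d·θ_c) = 0.416 / (1 + 0.0726 × 8.16) = 0.416 / 1.592 = 0.2612 g VSS/g ultimate BOD.
Substrate removed = Q·(S₀ − S) = 319 m³/d × (269 − 7.14) g/m³ = 8.35×10^4 g/d = 83.53 kg/d.
Net sludge production P_X = 0.2612 × 83.53 = 21.82 kg VSS/d.
Carbonaceous O₂ demand = substrate oxidised − cell-mass equivalent = 83.53 − 1.42 × 21.82 = 52.55 kg O₂/d.

R_O ≈ 52.5 kg O₂/d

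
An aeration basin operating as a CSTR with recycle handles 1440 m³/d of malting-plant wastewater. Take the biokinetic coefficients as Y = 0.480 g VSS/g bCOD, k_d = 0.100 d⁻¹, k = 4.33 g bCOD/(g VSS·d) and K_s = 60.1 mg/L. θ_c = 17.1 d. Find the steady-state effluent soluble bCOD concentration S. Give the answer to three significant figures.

S ≈ 4.96 mg/L

For a completely mixed reactor with recycle the Lawrence–McCarty relation gives S = K_s·(1 + k_d·θ_c) / [θ_c·(Y·k − k_d) − 1] = 60.1 × (1 + 0.100 × 17.1) / [17.1 × (0.480 × 4.33 − 0.100) − 1] = 162.9 / 32.83 = 4.961 mg/L.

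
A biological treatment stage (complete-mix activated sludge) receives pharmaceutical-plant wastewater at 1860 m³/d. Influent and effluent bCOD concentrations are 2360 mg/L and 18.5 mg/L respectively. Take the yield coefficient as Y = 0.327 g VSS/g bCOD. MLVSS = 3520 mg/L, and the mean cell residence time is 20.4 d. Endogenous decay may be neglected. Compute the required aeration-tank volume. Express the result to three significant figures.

Biomass mass balance (decay neglected): V·X = Y·Q·(S₀ − S)·θ_c, so V = 0.327 × 1860 × (2360 − 18.5) × 20.4 / 3520 = 8254 m³.

V ≈ 8250 m³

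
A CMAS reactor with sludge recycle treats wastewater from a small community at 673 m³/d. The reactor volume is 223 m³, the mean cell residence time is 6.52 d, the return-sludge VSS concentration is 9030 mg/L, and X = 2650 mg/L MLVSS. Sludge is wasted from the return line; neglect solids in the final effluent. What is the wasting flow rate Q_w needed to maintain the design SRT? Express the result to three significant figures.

Q_w ≈ 10.0 m³/d

Wasting from the return line (neglecting effluent solids): Q_w = V·X / (θ_c·X_r) = 223.0 × 2650 / (6.52 × 9030) = 10.04 m³/d.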